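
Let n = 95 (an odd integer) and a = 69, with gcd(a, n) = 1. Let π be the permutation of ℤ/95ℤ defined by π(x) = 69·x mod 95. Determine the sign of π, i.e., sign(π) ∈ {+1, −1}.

-1

Trace 69: π^k(69) = [69, 11, 94, 26, 84, 1] for k=0..5.
π_69 has 18 disjoint cycles with lengths [6, 6, 6, 6, 6, 6, 6, 6, 6, 6, 6, 6, 6, 6, 6, 2, 2, 1] on {0,…,94}.
With 18 cycles on 95 points, sign = (−1)^{95−18} = -1.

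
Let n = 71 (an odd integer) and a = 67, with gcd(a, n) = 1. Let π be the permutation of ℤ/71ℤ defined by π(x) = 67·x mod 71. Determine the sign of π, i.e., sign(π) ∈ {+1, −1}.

-1

Trace 36: π^k(36) = [36, 69, 8, 39, 57, 56, 60] for k=0..6.
Cycle type of π: 70 + 1; total 2 cycles.
Σ(ℓ_i−1) = 71−2 = 69; sign = (−1)^69 = -1.
The Jacobi symbol (67|71) = -1 (Zolotarev) agrees.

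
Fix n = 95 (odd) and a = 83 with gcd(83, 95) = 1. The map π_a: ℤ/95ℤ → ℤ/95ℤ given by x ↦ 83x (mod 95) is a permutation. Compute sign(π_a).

-1

Start at x=87: 87 → 1 → 83 → 49 → 77 → 26 → 68 → … (one orbit).
14 cycles of lengths [12, 12, 12, 12, 12, 12, 4, 3, 3, 3, 3, 3, 3, 1].
95 − 14 = 81 transpositions; sign(π) = (−1)^81 = -1.
Via Zolotarev, sign(π_{83}) = (83|95) = -1.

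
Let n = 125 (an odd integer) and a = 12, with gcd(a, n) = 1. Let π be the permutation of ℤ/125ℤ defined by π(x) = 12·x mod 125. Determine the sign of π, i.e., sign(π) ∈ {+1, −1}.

-1

Trace 23: π^k(23) = [23, 26, 62, 119, 53, 11, 7] for k=0..6.
The orbit structure of x ↦ 12x mod 125: 4 orbits of sizes [100, 20, 4, 1].
Σ(ℓ_i−1) = 125−4 = 121; sign = (−1)^121 = -1.
(12|125)_J = -1 (Zolotarev's lemma cross-check).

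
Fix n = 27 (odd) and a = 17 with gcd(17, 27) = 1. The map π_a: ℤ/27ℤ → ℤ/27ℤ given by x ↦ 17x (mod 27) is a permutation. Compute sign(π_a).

Start at x=19: 19 → 26 → 10 → 8 → 1 → 17 → 19 (one orbit).
8 cycles of lengths [6, 6, 6, 2, 2, 2, 2, 1].
n − c = 27 − 8 = 19; sign = (−1)^19 = -1.

-1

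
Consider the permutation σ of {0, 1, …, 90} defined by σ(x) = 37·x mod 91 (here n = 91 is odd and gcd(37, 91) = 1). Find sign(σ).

-1

Trace 1: π^k(1) = [1, 37, 4, 57, 16, 46, 64] for k=0..6.
10 cycles of lengths [12, 12, 12, 12, 12, 12, 12, 3, 3, 1].
91 − 10 = 81 transpositions; sign(π) = (−1)^81 = -1.
Check: (37/91) = -1 by Zolotarev.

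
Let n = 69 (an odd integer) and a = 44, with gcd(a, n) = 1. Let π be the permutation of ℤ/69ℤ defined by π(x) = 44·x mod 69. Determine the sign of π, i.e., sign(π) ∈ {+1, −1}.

+1

Orbit of 44 under x↦44x: [44, 4, 38, 16, 14, 64, 56]… (length divides ord_69(44)).
Cycle lengths of π_44 on ℤ/69ℤ: [22, 22, 22, 2, 1]; 5 cycles in total.
sign(π) = (−1)^{n − #cycles} = (−1)^{69−5} = (−1)^64 = +1.
(44|69)_J = +1 (Zolotarev's lemma cross-check).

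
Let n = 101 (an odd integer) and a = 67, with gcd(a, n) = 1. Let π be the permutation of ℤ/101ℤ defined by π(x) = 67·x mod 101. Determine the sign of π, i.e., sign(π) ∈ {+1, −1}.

-1

Trace 62: π^k(62) = [62, 13, 63, 80, 7, 65, 12] for k=0..6.
π_67 has 2 disjoint cycles with lengths [100, 1] on {0,…,100}.
With 2 cycles on 101 points, sign = (−1)^{101−2} = -1.
Zolotarev: (67|101) = -1, matching the cycle-count sign.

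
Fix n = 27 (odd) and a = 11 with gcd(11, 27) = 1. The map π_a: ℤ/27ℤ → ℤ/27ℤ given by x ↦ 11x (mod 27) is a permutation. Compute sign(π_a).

Orbit of 4 under x↦11x: [4, 17, 25, 5, 1, 11, 13]… (length divides ord_27(11)).
The orbit structure of x ↦ 11x mod 27: 4 orbits of sizes [18, 6, 2, 1].
With 4 cycles on 27 points, sign = (−1)^{27−4} = -1.
Via Zolotarev, sign(π_{11}) = (11|27) = -1.

-1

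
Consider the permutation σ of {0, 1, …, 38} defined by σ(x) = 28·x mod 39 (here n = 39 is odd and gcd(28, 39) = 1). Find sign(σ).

-1

Orbit of 1 under x↦28x: [1, 28, 4, 34, 16, 19, 25]… (length divides ord_39(28)).
Cycle type of π: 12×3 + 1×3; total 6 cycles.
Σ(ℓ_i−1) = 39−6 = 33; sign = (−1)^33 = -1.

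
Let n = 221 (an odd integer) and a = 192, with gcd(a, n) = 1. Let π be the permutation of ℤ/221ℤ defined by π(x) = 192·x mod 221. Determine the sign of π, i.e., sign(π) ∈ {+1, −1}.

Trace 62: π^k(62) = [62, 191, 207, 185, 160, 1, 192] for k=0..6.
The orbit structure of x ↦ 192x mod 221: 8 orbits of sizes [48, 48, 48, 48, 16, 6, 6, 1].
sign(π) = (−1)^{n − #cycles} = (−1)^{221−8} = (−1)^213 = -1.

-1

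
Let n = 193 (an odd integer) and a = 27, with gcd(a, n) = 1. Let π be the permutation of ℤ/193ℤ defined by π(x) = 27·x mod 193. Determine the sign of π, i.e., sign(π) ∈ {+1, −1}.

+1

Trace 50: π^k(50) = [50, 192, 166, 43, 3, 81, 64] for k=0..6.
13 cycles of lengths [16, 16, 16, 16, 16, 16, 16, 16, 16, 16, 16, 16, 1].
With 13 cycles on 193 points, sign = (−1)^{193−13} = +1.
(27|193)_J = +1 (Zolotarev's lemma cross-check).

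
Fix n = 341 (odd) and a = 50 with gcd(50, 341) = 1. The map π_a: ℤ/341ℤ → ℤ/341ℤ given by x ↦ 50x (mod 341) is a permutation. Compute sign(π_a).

Trace 266: π^k(266) = [266, 1, 50, 113, 194, 152, 98] for k=0..6.
Decompose π into cycles: lengths [30, 30, 30, 30, 30, 30, 30, 30, 30, 30, 15, 15, 10, 1] (14 cycles, including the fixed point 0).
14 cycles on 341: each ℓ→(−1)^(ℓ−1), product (−1)^327 = -1.
Zolotarev: (50|341) = -1, matching the cycle-count sign.

-1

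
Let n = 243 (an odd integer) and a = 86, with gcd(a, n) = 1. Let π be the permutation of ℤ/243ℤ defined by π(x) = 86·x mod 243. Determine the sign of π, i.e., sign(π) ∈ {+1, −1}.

-1

Start at x=179: 179 → 85 → 20 → 19 → 176 → 70 → 188 → … (one orbit).
Cycle lengths of π_86 on ℤ/243ℤ: [162, 54, 18, 6, 2, 1]; 6 cycles in total.
6 cycles on 243: each ℓ→(−1)^(ℓ−1), product (−1)^237 = -1.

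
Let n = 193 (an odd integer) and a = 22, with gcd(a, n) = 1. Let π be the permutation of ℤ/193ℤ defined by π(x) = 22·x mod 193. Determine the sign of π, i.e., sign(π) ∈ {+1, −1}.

-1

Orbit of 146 under x↦22x: [146, 124, 26, 186, 39, 86, 155]… (length divides ord_193(22)).
Decompose π into cycles: lengths [192, 1] (2 cycles, including the fixed point 0).
sign(π) = (−1)^{n − #cycles} = (−1)^{193−2} = (−1)^191 = -1.
Via Zolotarev, sign(π_{22}) = (22|193) = -1.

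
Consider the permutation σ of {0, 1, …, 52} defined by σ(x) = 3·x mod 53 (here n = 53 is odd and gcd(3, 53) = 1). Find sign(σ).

-1

Orbit of 46 under x↦3x: [46, 32, 43, 23, 16, 48, 38]… (length divides ord_53(3)).
Decompose π into cycles: lengths [52, 1] (2 cycles, including the fixed point 0).
53 − 2 = 51 transpositions; sign(π) = (−1)^51 = -1.
(3|53)_J = -1 (Zolotarev's lemma cross-check).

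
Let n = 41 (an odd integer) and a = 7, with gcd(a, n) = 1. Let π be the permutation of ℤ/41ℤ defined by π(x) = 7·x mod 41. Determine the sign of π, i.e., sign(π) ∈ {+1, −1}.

Start at x=22: 22 → 31 → 12 → 2 → 14 → 16 → 30 → … (one orbit).
The orbit structure of x ↦ 7x mod 41: 2 orbits of sizes [40, 1].
n − c = 41 − 2 = 39; sign = (−1)^39 = -1.
Zolotarev: (7|41) = -1, matching the cycle-count sign.

-1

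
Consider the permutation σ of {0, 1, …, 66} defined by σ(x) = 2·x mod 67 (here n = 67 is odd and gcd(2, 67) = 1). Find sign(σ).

-1

Start at x=10: 10 → 20 → 40 → 13 → 26 → 52 → 37 → … (one orbit).
Decompose π into cycles: lengths [66, 1] (2 cycles, including the fixed point 0).
67 − 2 = 65 transpositions; sign(π) = (−1)^65 = -1.
Check: (2/67) = -1 by Zolotarev.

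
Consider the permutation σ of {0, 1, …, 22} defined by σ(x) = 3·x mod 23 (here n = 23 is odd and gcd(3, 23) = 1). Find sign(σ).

+1

Start at x=1: 1 → 3 → 9 → 4 → 12 → 13 → 16 → … (one orbit).
The orbit structure of x ↦ 3x mod 23: 3 orbits of sizes [11, 11, 1].
n − c = 23 − 3 = 20; sign = (−1)^20 = +1.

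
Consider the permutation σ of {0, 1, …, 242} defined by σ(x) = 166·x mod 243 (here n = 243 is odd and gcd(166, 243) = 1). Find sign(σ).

Start at x=226: 226 → 94 → 52 → 127 → 184 → 169 → 109 → … (one orbit).
The orbit structure of x ↦ 166x mod 243: 11 orbits of sizes [81, 81, 27, 27, 9, 9, 3, 3, 1, 1, 1].
With 11 cycles on 243 points, sign = (−1)^{243−11} = +1.
Zolotarev: (166|243) = +1, matching the cycle-count sign.

+1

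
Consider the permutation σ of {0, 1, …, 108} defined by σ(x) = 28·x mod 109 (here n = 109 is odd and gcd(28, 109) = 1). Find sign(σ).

+1

Orbit of 74 under x↦28x: [74, 1, 28, 21, 43, 5, 31]… (length divides ord_109(28)).
π_28 has 3 disjoint cycles with lengths [54, 54, 1] on {0,…,108}.
With 3 cycles on 109 points, sign = (−1)^{109−3} = +1.
The Jacobi symbol (28|109) = +1 (Zolotarev) agrees.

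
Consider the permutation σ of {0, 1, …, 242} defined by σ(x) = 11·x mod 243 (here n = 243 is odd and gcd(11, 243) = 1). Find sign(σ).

Start at x=193: 193 → 179 → 25 → 32 → 109 → 227 → 67 → … (one orbit).
The orbit structure of x ↦ 11x mod 243: 6 orbits of sizes [162, 54, 18, 6, 2, 1].
6 cycles on 243: each ℓ→(−1)^(ℓ−1), product (−1)^237 = -1.
The Jacobi symbol (11|243) = -1 (Zolotarev) agrees.

-1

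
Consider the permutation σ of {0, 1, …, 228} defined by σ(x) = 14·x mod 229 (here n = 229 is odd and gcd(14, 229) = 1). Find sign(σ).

+1

Orbit of 82 under x↦14x: [82, 3, 42, 130, 217, 61, 167]… (length divides ord_229(14)).
The orbit structure of x ↦ 14x mod 229: 5 orbits of sizes [57, 57, 57, 57, 1].
n − c = 229 − 5 = 224; sign = (−1)^224 = +1.
Via Zolotarev, sign(π_{14}) = (14|229) = +1.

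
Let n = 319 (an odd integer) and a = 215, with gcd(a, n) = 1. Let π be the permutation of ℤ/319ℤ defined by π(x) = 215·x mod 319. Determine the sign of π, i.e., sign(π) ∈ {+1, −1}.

Start at x=146: 146 → 128 → 86 → 307 → 291 → 41 → 202 → … (one orbit).
Decompose π into cycles: lengths [20, 20, 20, 20, 20, 20, 20, 20, 20, 20, 20, 20, 20, 20, 10, 4, 4, 4, 4, 4, 4, 4, 1] (23 cycles, including the fixed point 0).
n − c = 319 − 23 = 296; sign = (−1)^296 = +1.
Via Zolotarev, sign(π_{215}) = (215|319) = +1.

+1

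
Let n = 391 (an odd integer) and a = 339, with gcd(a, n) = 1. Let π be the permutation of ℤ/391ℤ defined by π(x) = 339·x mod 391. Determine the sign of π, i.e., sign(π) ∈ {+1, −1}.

-1

Orbit of 33 under x↦339x: [33, 239, 84, 324, 356, 256, 373]… (length divides ord_391(339)).
Decompose π into cycles: lengths [22, 22, 22, 22, 22, 22, 22, 22, 22, 22, 22, 22, 22, 22, 22, 22, 22, 2, 2, 2, 2, 2, 2, 2, 2, 1] (26 cycles, including the fixed point 0).
n − c = 391 − 26 = 365; sign = (−1)^365 = -1.
Check: (339/391) = -1 by Zolotarev.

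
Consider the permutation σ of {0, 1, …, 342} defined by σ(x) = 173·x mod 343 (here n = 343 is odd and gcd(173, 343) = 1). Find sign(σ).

-1

Orbit of 138 under x↦173x: [138, 207, 139, 37, 227, 169, 82]… (length divides ord_343(173)).
Decompose π into cycles: lengths [294, 42, 6, 1] (4 cycles, including the fixed point 0).
343 − 4 = 339 transpositions; sign(π) = (−1)^339 = -1.
Check: (173/343) = -1 by Zolotarev.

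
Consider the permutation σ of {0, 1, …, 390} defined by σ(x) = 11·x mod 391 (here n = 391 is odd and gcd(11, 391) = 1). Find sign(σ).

+1

Start at x=130: 130 → 257 → 90 → 208 → 333 → 144 → 20 → … (one orbit).
Cycle lengths of π_11 on ℤ/391ℤ: [176, 176, 22, 16, 1]; 5 cycles in total.
391 − 5 = 386 transpositions; sign(π) = (−1)^386 = +1.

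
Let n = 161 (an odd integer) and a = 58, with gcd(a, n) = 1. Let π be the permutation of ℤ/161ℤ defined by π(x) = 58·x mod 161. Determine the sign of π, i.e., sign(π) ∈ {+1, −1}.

+1

Start at x=2: 2 → 116 → 127 → 121 → 95 → 36 → 156 → … (one orbit).
The orbit structure of x ↦ 58x mod 161: 9 orbits of sizes [33, 33, 33, 33, 11, 11, 3, 3, 1].
With 9 cycles on 161 points, sign = (−1)^{161−9} = +1.
The Jacobi symbol (58|161) = +1 (Zolotarev) agrees.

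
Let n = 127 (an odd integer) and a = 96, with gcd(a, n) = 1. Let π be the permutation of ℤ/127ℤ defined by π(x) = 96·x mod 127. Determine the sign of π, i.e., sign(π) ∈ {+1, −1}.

Start at x=89: 89 → 35 → 58 → 107 → 112 → 84 → 63 → … (one orbit).
Cycle lengths of π_96 on ℤ/127ℤ: [126, 1]; 2 cycles in total.
With 2 cycles on 127 points, sign = (−1)^{127−2} = -1.
(96|127)_J = -1 (Zolotarev's lemma cross-check).

-1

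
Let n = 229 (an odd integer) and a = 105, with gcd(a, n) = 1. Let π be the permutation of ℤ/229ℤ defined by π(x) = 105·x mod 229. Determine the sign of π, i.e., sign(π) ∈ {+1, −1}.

-1

Trace 67: π^k(67) = [67, 165, 150, 178, 141, 149, 73] for k=0..6.
Cycle lengths of π_105 on ℤ/229ℤ: [228, 1]; 2 cycles in total.
2 cycles on 229: each ℓ→(−1)^(ℓ−1), product (−1)^227 = -1.
Zolotarev: (105|229) = -1, matching the cycle-count sign.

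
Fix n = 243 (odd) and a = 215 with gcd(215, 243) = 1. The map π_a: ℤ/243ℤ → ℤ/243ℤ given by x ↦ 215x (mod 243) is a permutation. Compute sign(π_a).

Start at x=55: 55 → 161 → 109 → 107 → 163 → 53 → 217 → … (one orbit).
Cycle lengths of π_215 on ℤ/243ℤ: [18, 18, 18, 18, 18, 18, 18, 18, 18, 6, 6, 6, 6, 6, 6, 6, 6, 6, 2, 2, 2, 2, 2, 2, 2, 2, 2, 2, 2, 2, 2, 1]; 32 cycles in total.
32 cycles on 243: each ℓ→(−1)^(ℓ−1), product (−1)^211 = -1.

-1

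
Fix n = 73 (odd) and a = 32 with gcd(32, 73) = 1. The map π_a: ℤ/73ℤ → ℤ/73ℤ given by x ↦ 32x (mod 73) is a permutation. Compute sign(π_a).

+1

Trace 55: π^k(55) = [55, 8, 37, 16, 1, 32, 2] for k=0..6.
Decompose π into cycles: lengths [9, 9, 9, 9, 9, 9, 9, 9, 1] (9 cycles, including the fixed point 0).
With 9 cycles on 73 points, sign = (−1)^{73−9} = +1.
(32|73)_J = +1 (Zolotarev's lemma cross-check).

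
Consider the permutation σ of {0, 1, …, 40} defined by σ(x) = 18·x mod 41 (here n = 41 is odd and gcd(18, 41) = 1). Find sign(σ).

Trace 1: π^k(1) = [1, 18, 37, 10, 16] for k=0..4.
9 cycles of lengths [5, 5, 5, 5, 5, 5, 5, 5, 1].
Σ(ℓ_i−1) = 41−9 = 32; sign = (−1)^32 = +1.

+1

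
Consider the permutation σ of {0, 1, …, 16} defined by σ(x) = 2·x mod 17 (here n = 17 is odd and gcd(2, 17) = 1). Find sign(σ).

+1

Trace 15: π^k(15) = [15, 13, 9, 1, 2, 4, 8] for k=0..6.
3 cycles of lengths [8, 8, 1].
n − c = 17 − 3 = 14; sign = (−1)^14 = +1.
(2|17)_J = +1 (Zolotarev's lemma cross-check).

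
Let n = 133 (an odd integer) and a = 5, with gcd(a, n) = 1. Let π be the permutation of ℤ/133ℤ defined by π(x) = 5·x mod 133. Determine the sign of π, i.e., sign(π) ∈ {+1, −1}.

Orbit of 5 under x↦5x: [5, 25, 125, 93, 66, 64, 54]… (length divides ord_133(5)).
Decompose π into cycles: lengths [18, 18, 18, 18, 18, 18, 9, 9, 6, 1] (10 cycles, including the fixed point 0).
n − c = 133 − 10 = 123; sign = (−1)^123 = -1.

-1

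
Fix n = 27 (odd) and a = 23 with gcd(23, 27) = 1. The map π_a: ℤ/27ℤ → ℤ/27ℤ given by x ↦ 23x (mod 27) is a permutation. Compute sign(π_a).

-1

Trace 14: π^k(14) = [14, 25, 8, 22, 20, 1, 23] for k=0..6.
4 cycles of lengths [18, 6, 2, 1].
sign(π) = (−1)^{n − #cycles} = (−1)^{27−4} = (−1)^23 = -1.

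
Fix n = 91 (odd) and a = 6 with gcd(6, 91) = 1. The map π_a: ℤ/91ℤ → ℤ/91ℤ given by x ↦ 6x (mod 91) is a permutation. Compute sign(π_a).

+1

Orbit of 6 under x↦6x: [6, 36, 34, 22, 41, 64, 20]… (length divides ord_91(6)).
π_6 has 11 disjoint cycles with lengths [12, 12, 12, 12, 12, 12, 12, 2, 2, 2, 1] on {0,…,90}.
n − c = 91 − 11 = 80; sign = (−1)^80 = +1.
Check: (6/91) = +1 by Zolotarev.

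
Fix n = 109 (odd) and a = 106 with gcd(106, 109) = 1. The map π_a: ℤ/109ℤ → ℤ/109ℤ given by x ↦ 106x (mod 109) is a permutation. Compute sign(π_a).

+1

Trace 5: π^k(5) = [5, 94, 45, 83, 78, 93, 48] for k=0..6.
The orbit structure of x ↦ 106x mod 109: 3 orbits of sizes [54, 54, 1].
Σ(ℓ_i−1) = 109−3 = 106; sign = (−1)^106 = +1.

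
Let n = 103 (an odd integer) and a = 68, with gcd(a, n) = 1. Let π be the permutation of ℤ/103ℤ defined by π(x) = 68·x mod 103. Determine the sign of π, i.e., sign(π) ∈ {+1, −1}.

Start at x=79: 79 → 16 → 58 → 30 → 83 → 82 → 14 → … (one orbit).
Cycle type of π: 51×2 + 1; total 3 cycles.
103 − 3 = 100 transpositions; sign(π) = (−1)^100 = +1.

+1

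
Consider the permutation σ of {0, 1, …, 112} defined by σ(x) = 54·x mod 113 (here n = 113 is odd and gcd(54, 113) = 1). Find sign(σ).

-1

Trace 15: π^k(15) = [15, 19, 9, 34, 28, 43, 62] for k=0..6.
Decompose π into cycles: lengths [112, 1] (2 cycles, including the fixed point 0).
sign(π) = (−1)^{n − #cycles} = (−1)^{113−2} = (−1)^111 = -1.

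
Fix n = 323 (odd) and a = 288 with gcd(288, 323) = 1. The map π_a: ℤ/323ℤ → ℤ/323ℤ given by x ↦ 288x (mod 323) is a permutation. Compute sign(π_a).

Trace 137: π^k(137) = [137, 50, 188, 203, 1, 288, 256] for k=0..6.
Decompose π into cycles: lengths [18, 18, 18, 18, 18, 18, 18, 18, 18, 18, 18, 18, 18, 18, 18, 18, 18, 2, 2, 2, 2, 2, 2, 2, 2, 1] (26 cycles, including the fixed point 0).
26 cycles on 323: each ℓ→(−1)^(ℓ−1), product (−1)^297 = -1.

-1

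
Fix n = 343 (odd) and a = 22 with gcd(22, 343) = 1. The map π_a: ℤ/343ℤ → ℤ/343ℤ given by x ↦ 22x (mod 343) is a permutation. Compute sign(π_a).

Trace 113: π^k(113) = [113, 85, 155, 323, 246, 267, 43] for k=0..6.
Cycle lengths of π_22 on ℤ/343ℤ: [49, 49, 49, 49, 49, 49, 7, 7, 7, 7, 7, 7, 1, 1, 1, 1, 1, 1, 1]; 19 cycles in total.
sign(π) = (−1)^{n − #cycles} = (−1)^{343−19} = (−1)^324 = +1.
The Jacobi symbol (22|343) = +1 (Zolotarev) agrees.

+1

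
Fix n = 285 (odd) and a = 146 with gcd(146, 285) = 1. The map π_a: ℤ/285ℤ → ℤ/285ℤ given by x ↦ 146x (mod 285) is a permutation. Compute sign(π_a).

Orbit of 71 under x↦146x: [71, 106, 86, 16, 56, 196, 116]… (length divides ord_285(146)).
Cycle lengths of π_146 on ℤ/285ℤ: [18, 18, 18, 18, 18, 18, 18, 18, 18, 18, 18, 18, 18, 18, 18, 2, 2, 2, 2, 2, 1, 1, 1, 1, 1]; 25 cycles in total.
25 cycles on 285: each ℓ→(−1)^(ℓ−1), product (−1)^260 = +1.

+1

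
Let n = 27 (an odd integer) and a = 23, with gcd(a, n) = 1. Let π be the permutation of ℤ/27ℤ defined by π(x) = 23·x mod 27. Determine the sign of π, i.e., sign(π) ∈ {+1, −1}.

Orbit of 19 under x↦23x: [19, 5, 7, 26, 4, 11, 10]… (length divides ord_27(23)).
Cycle lengths of π_23 on ℤ/27ℤ: [18, 6, 2, 1]; 4 cycles in total.
Σ(ℓ_i−1) = 27−4 = 23; sign = (−1)^23 = -1.
Check: (23/27) = -1 by Zolotarev.

-1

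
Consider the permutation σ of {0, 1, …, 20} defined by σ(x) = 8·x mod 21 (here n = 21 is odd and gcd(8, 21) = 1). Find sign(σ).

-1

Orbit of 8 under x↦8x: [8, 1]… (length divides ord_21(8)).
Cycle lengths of π_8 on ℤ/21ℤ: [2, 2, 2, 2, 2, 2, 2, 1, 1, 1, 1, 1, 1, 1]; 14 cycles in total.
n − c = 21 − 14 = 7; sign = (−1)^7 = -1.
Zolotarev: (8|21) = -1, matching the cycle-count sign.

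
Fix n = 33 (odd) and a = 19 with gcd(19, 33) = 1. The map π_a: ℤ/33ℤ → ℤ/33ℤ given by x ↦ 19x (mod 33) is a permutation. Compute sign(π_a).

Start at x=13: 13 → 16 → 7 → 1 → 19 → 31 → 28 → … (one orbit).
6 cycles of lengths [10, 10, 10, 1, 1, 1].
Σ(ℓ_i−1) = 33−6 = 27; sign = (−1)^27 = -1.

-1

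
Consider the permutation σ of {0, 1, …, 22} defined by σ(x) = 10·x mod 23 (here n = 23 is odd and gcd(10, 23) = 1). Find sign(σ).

-1

Trace 15: π^k(15) = [15, 12, 5, 4, 17, 9, 21] for k=0..6.
Cycle lengths of π_10 on ℤ/23ℤ: [22, 1]; 2 cycles in total.
23 − 2 = 21 transpositions; sign(π) = (−1)^21 = -1.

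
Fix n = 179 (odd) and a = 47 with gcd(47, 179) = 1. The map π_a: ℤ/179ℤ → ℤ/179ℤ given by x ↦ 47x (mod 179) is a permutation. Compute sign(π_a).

Trace 43: π^k(43) = [43, 52, 117, 129, 156, 172, 29] for k=0..6.
π_47 has 3 disjoint cycles with lengths [89, 89, 1] on {0,…,178}.
sign(π) = (−1)^{n − #cycles} = (−1)^{179−3} = (−1)^176 = +1.

+1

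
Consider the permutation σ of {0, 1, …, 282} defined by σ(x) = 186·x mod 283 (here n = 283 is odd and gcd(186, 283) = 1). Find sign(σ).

Trace 195: π^k(195) = [195, 46, 66, 107, 92, 132, 214] for k=0..6.
Decompose π into cycles: lengths [282, 1] (2 cycles, including the fixed point 0).
Σ(ℓ_i−1) = 283−2 = 281; sign = (−1)^281 = -1.

-1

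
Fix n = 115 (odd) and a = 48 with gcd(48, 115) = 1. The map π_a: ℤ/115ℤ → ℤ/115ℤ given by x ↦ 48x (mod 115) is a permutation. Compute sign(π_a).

Trace 18: π^k(18) = [18, 59, 72, 6, 58, 24, 2] for k=0..6.
Decompose π into cycles: lengths [44, 44, 11, 11, 4, 1] (6 cycles, including the fixed point 0).
Σ(ℓ_i−1) = 115−6 = 109; sign = (−1)^109 = -1.

-1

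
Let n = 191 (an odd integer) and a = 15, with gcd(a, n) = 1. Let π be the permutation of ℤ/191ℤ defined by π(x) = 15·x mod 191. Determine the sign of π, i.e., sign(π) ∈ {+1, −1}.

Trace 162: π^k(162) = [162, 138, 160, 108, 92, 43, 72] for k=0..6.
The orbit structure of x ↦ 15x mod 191: 3 orbits of sizes [95, 95, 1].
n − c = 191 − 3 = 188; sign = (−1)^188 = +1.
Via Zolotarev, sign(π_{15}) = (15|191) = +1.

+1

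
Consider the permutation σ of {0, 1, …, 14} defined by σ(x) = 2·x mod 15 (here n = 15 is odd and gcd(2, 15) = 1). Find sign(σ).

+1

Orbit of 1 under x↦2x: [1, 2, 4, 8]… (length divides ord_15(2)).
π_2 has 5 disjoint cycles with lengths [4, 4, 4, 2, 1] on {0,…,14}.
n − c = 15 − 5 = 10; sign = (−1)^10 = +1.
The Jacobi symbol (2|15) = +1 (Zolotarev) agrees.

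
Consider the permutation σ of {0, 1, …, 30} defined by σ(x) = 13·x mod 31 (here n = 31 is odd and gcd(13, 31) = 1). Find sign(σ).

-1

Trace 20: π^k(20) = [20, 12, 1, 13, 14, 27, 10] for k=0..6.
Decompose π into cycles: lengths [30, 1] (2 cycles, including the fixed point 0).
Σ(ℓ_i−1) = 31−2 = 29; sign = (−1)^29 = -1.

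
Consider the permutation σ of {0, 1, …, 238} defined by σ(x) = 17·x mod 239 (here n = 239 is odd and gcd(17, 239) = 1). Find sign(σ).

+1

Trace 62: π^k(62) = [62, 98, 232, 120, 128, 25, 186] for k=0..6.
Decompose π into cycles: lengths [119, 119, 1] (3 cycles, including the fixed point 0).
239 − 3 = 236 transpositions; sign(π) = (−1)^236 = +1.
Via Zolotarev, sign(π_{17}) = (17|239) = +1.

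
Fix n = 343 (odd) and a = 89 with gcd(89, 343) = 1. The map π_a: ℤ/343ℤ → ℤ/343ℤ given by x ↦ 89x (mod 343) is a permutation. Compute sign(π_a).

Orbit of 41 under x↦89x: [41, 219, 283, 148, 138, 277, 300]… (length divides ord_343(89)).
π_89 has 4 disjoint cycles with lengths [294, 42, 6, 1] on {0,…,342}.
sign(π) = (−1)^{n − #cycles} = (−1)^{343−4} = (−1)^339 = -1.

-1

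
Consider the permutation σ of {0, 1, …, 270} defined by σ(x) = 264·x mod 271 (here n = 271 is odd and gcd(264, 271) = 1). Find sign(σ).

-1

Start at x=4: 4 → 243 → 196 → 254 → 119 → 251 → 140 → … (one orbit).
Decompose π into cycles: lengths [270, 1] (2 cycles, including the fixed point 0).
With 2 cycles on 271 points, sign = (−1)^{271−2} = -1.
(264|271)_J = -1 (Zolotarev's lemma cross-check).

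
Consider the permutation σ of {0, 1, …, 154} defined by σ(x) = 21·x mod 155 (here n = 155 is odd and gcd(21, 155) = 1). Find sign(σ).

-1

Start at x=151: 151 → 71 → 96 → 1 → 21 → 131 → 116 → … (one orbit).
Cycle type of π: 30×5 + 1×5; total 10 cycles.
sign(π) = (−1)^{n − #cycles} = (−1)^{155−10} = (−1)^145 = -1.
Via Zolotarev, sign(π_{21}) = (21|155) = -1.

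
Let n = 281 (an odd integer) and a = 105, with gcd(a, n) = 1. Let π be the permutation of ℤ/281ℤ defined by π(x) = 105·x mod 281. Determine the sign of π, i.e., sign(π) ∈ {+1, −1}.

Trace 163: π^k(163) = [163, 255, 80, 251, 222, 268, 40] for k=0..6.
Cycle type of π: 280 + 1; total 2 cycles.
sign(π) = (−1)^{n − #cycles} = (−1)^{281−2} = (−1)^279 = -1.
(105|281)_J = -1 (Zolotarev's lemma cross-check).

-1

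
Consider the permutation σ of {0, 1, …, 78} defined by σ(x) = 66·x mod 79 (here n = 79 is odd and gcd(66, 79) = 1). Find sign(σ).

Orbit of 64 under x↦66x: [64, 37, 72, 12, 2, 53, 22]… (length divides ord_79(66)).
π_66 has 2 disjoint cycles with lengths [78, 1] on {0,…,78}.
n − c = 79 − 2 = 77; sign = (−1)^77 = -1.

-1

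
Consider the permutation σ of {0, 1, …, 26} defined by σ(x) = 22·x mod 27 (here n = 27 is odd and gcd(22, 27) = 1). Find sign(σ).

Start at x=4: 4 → 7 → 19 → 13 → 16 → 1 → 22 → … (one orbit).
7 cycles of lengths [9, 9, 3, 3, 1, 1, 1].
With 7 cycles on 27 points, sign = (−1)^{27−7} = +1.
Check: (22/27) = +1 by Zolotarev.

+1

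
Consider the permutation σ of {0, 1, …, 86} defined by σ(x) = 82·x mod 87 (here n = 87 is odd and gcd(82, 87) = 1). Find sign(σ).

Orbit of 52 under x↦82x: [52, 1, 82, 25, 49, 16, 7]… (length divides ord_87(82)).
Cycle lengths of π_82 on ℤ/87ℤ: [7, 7, 7, 7, 7, 7, 7, 7, 7, 7, 7, 7, 1, 1, 1]; 15 cycles in total.
15 cycles on 87: each ℓ→(−1)^(ℓ−1), product (−1)^72 = +1.
Via Zolotarev, sign(π_{82}) = (82|87) = +1.

+1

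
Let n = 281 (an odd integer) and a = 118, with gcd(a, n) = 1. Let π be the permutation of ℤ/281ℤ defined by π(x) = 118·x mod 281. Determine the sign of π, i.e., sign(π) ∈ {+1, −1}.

+1

Start at x=79: 79 → 49 → 162 → 8 → 101 → 116 → 200 → … (one orbit).
5 cycles of lengths [70, 70, 70, 70, 1].
sign(π) = (−1)^{n − #cycles} = (−1)^{281−5} = (−1)^276 = +1.
(118|281)_J = +1 (Zolotarev's lemma cross-check).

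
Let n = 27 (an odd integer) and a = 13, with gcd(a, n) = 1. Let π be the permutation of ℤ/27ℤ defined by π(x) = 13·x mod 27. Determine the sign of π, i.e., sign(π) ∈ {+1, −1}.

+1

Orbit of 10 under x↦13x: [10, 22, 16, 19, 4, 25, 1]… (length divides ord_27(13)).
Decompose π into cycles: lengths [9, 9, 3, 3, 1, 1, 1] (7 cycles, including the fixed point 0).
27 − 7 = 20 transpositions; sign(π) = (−1)^20 = +1.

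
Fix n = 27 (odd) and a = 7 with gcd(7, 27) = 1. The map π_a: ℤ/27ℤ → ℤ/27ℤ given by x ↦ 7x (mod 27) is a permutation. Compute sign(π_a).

Start at x=7: 7 → 22 → 19 → 25 → 13 → 10 → 16 → … (one orbit).
π_7 has 7 disjoint cycles with lengths [9, 9, 3, 3, 1, 1, 1] on {0,…,26}.
27 − 7 = 20 transpositions; sign(π) = (−1)^20 = +1.

+1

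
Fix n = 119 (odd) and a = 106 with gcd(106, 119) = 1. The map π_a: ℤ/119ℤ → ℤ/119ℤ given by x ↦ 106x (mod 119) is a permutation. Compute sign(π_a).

+1

Orbit of 1 under x↦106x: [1, 106, 50, 64]… (length divides ord_119(106)).
Cycle lengths of π_106 on ℤ/119ℤ: [4, 4, 4, 4, 4, 4, 4, 4, 4, 4, 4, 4, 4, 4, 4, 4, 4, 4, 4, 4, 4, 4, 4, 4, 4, 4, 4, 4, 1, 1, 1, 1, 1, 1, 1]; 35 cycles in total.
sign(π) = (−1)^{n − #cycles} = (−1)^{119−35} = (−1)^84 = +1.
Via Zolotarev, sign(π_{106}) = (106|119) = +1.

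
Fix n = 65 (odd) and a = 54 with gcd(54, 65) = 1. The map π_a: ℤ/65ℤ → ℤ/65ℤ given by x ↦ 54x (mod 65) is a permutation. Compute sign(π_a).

Start at x=54: 54 → 56 → 34 → 16 → 19 → 51 → 24 → … (one orbit).
π_54 has 8 disjoint cycles with lengths [12, 12, 12, 12, 12, 2, 2, 1] on {0,…,64}.
Σ(ℓ_i−1) = 65−8 = 57; sign = (−1)^57 = -1.
Via Zolotarev, sign(π_{54}) = (54|65) = -1.

-1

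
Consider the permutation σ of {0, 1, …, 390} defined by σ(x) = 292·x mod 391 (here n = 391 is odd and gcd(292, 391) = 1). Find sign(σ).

Start at x=146: 146 → 13 → 277 → 338 → 164 → 186 → 354 → … (one orbit).
Cycle lengths of π_292 on ℤ/391ℤ: [176, 176, 16, 11, 11, 1]; 6 cycles in total.
n − c = 391 − 6 = 385; sign = (−1)^385 = -1.
Via Zolotarev, sign(π_{292}) = (292|391) = -1.

-1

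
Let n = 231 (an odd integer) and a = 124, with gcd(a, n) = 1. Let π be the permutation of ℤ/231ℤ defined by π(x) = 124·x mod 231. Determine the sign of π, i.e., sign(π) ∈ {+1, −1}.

-1

Orbit of 229 under x↦124x: [229, 214, 202, 100, 157, 64, 82]… (length divides ord_231(124)).
Cycle lengths of π_124 on ℤ/231ℤ: [30, 30, 30, 30, 30, 30, 6, 6, 6, 5, 5, 5, 5, 5, 5, 1, 1, 1]; 18 cycles in total.
With 18 cycles on 231 points, sign = (−1)^{231−18} = -1.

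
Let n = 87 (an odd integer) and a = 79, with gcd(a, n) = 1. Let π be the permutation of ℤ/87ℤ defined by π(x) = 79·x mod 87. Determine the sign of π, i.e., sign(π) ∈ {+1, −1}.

-1

Orbit of 25 under x↦79x: [25, 61, 34, 76, 1, 79, 64]… (length divides ord_87(79)).
6 cycles of lengths [28, 28, 28, 1, 1, 1].
87 − 6 = 81 transpositions; sign(π) = (−1)^81 = -1.
(79|87)_J = -1 (Zolotarev's lemma cross-check).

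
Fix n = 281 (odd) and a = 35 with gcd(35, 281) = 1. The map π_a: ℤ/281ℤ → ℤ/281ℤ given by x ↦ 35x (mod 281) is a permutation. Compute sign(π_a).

Start at x=273: 273 → 1 → 35 → 101 → 163 → 85 → 165 → … (one orbit).
π_35 has 9 disjoint cycles with lengths [35, 35, 35, 35, 35, 35, 35, 35, 1] on {0,…,280}.
sign(π) = (−1)^{n − #cycles} = (−1)^{281−9} = (−1)^272 = +1.
Check: (35/281) = +1 by Zolotarev.

+1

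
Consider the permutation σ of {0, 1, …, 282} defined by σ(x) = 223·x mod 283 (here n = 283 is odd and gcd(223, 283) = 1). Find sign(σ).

Trace 42: π^k(42) = [42, 27, 78, 131, 64, 122, 38] for k=0..6.
The orbit structure of x ↦ 223x mod 283: 4 orbits of sizes [94, 94, 94, 1].
With 4 cycles on 283 points, sign = (−1)^{283−4} = -1.
The Jacobi symbol (223|283) = -1 (Zolotarev) agrees.

-1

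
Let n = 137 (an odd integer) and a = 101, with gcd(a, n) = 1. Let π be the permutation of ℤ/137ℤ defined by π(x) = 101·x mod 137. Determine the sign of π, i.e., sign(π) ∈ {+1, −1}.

Orbit of 56 under x↦101x: [56, 39, 103, 128, 50, 118, 136]… (length divides ord_137(101)).
3 cycles of lengths [68, 68, 1].
With 3 cycles on 137 points, sign = (−1)^{137−3} = +1.
(101|137)_J = +1 (Zolotarev's lemma cross-check).

+1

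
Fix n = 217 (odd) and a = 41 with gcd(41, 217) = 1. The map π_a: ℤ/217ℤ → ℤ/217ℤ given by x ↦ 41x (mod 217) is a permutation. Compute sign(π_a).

Orbit of 211 under x↦41x: [211, 188, 113, 76, 78, 160, 50]… (length divides ord_217(41)).
Cycle lengths of π_41 on ℤ/217ℤ: [30, 30, 30, 30, 30, 30, 15, 15, 2, 2, 2, 1]; 12 cycles in total.
n − c = 217 − 12 = 205; sign = (−1)^205 = -1.

-1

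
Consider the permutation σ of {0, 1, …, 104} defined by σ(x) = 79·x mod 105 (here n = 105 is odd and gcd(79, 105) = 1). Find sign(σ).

Trace 1: π^k(1) = [1, 79, 46, 64, 16, 4] for k=0..5.
Decompose π into cycles: lengths [6, 6, 6, 6, 6, 6, 6, 6, 6, 6, 6, 6, 3, 3, 3, 3, 3, 3, 2, 2, 2, 2, 2, 2, 1, 1, 1] (27 cycles, including the fixed point 0).
n − c = 105 − 27 = 78; sign = (−1)^78 = +1.

+1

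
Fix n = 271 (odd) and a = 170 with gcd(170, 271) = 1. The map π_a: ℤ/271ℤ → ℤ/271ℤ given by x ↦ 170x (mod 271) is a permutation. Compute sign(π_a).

Orbit of 134 under x↦170x: [134, 16, 10, 74, 114, 139, 53]… (length divides ord_271(170)).
Cycle type of π: 135×2 + 1; total 3 cycles.
271 − 3 = 268 transpositions; sign(π) = (−1)^268 = +1.
Zolotarev: (170|271) = +1, matching the cycle-count sign.

+1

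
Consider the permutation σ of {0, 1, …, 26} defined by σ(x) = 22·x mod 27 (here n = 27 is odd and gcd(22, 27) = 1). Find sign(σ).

Orbit of 19 under x↦22x: [19, 13, 16, 1, 22, 25, 10]… (length divides ord_27(22)).
The orbit structure of x ↦ 22x mod 27: 7 orbits of sizes [9, 9, 3, 3, 1, 1, 1].
n − c = 27 − 7 = 20; sign = (−1)^20 = +1.
Via Zolotarev, sign(π_{22}) = (22|27) = +1.

+1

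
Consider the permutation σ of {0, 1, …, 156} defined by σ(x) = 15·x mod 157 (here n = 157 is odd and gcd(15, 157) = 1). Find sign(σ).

Start at x=112: 112 → 110 → 80 → 101 → 102 → 117 → 28 → … (one orbit).
2 cycles of lengths [156, 1].
n − c = 157 − 2 = 155; sign = (−1)^155 = -1.
Via Zolotarev, sign(π_{15}) = (15|157) = -1.

-1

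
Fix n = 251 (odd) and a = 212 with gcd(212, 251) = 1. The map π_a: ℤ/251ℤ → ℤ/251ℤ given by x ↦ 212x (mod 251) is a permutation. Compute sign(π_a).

-1

Orbit of 96 under x↦212x: [96, 21, 185, 64, 14, 207, 210]… (length divides ord_251(212)).
The orbit structure of x ↦ 212x mod 251: 2 orbits of sizes [250, 1].
n − c = 251 − 2 = 249; sign = (−1)^249 = -1.
Zolotarev: (212|251) = -1, matching the cycle-count sign.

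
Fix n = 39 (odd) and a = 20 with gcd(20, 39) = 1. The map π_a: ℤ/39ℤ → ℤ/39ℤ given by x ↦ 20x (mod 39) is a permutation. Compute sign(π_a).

Trace 10: π^k(10) = [10, 5, 22, 11, 25, 32, 16] for k=0..6.
5 cycles of lengths [12, 12, 12, 2, 1].
Σ(ℓ_i−1) = 39−5 = 34; sign = (−1)^34 = +1.
Via Zolotarev, sign(π_{20}) = (20|39) = +1.

+1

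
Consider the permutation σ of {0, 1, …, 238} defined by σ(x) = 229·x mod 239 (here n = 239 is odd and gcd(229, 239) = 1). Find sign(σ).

Trace 229: π^k(229) = [229, 100, 195, 201, 141, 24, 238] for k=0..6.
18 cycles of lengths [14, 14, 14, 14, 14, 14, 14, 14, 14, 14, 14, 14, 14, 14, 14, 14, 14, 1].
239 − 18 = 221 transpositions; sign(π) = (−1)^221 = -1.

-1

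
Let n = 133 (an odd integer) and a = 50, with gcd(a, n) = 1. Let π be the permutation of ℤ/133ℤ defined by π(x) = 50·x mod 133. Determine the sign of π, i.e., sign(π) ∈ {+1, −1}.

Trace 113: π^k(113) = [113, 64, 8, 1, 50, 106] for k=0..5.
π_50 has 28 disjoint cycles with lengths [6, 6, 6, 6, 6, 6, 6, 6, 6, 6, 6, 6, 6, 6, 6, 6, 6, 6, 6, 6, 6, 1, 1, 1, 1, 1, 1, 1] on {0,…,132}.
With 28 cycles on 133 points, sign = (−1)^{133−28} = -1.

-1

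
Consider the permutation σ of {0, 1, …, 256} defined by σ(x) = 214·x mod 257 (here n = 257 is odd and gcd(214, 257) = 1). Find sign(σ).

Start at x=167: 167 → 15 → 126 → 236 → 132 → 235 → 175 → … (one orbit).
π_214 has 2 disjoint cycles with lengths [256, 1] on {0,…,256}.
n − c = 257 − 2 = 255; sign = (−1)^255 = -1.

-1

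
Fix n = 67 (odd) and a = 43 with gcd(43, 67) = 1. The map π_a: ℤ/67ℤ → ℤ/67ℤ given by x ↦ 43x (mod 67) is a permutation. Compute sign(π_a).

-1

Orbit of 45 under x↦43x: [45, 59, 58, 15, 42, 64, 5]… (length divides ord_67(43)).
4 cycles of lengths [22, 22, 22, 1].
Σ(ℓ_i−1) = 67−4 = 63; sign = (−1)^63 = -1.
Zolotarev: (43|67) = -1, matching the cycle-count sign.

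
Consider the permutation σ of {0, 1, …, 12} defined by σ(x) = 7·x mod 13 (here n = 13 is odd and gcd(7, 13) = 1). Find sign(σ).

Orbit of 10 under x↦7x: [10, 5, 9, 11, 12, 6, 3]… (length divides ord_13(7)).
π_7 has 2 disjoint cycles with lengths [12, 1] on {0,…,12}.
2 cycles on 13: each ℓ→(−1)^(ℓ−1), product (−1)^11 = -1.
Check: (7/13) = -1 by Zolotarev.

-1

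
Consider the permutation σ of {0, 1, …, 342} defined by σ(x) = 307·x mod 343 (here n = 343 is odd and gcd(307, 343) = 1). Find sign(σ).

-1

Orbit of 204 under x↦307x: [204, 202, 274, 83, 99, 209, 22]… (length divides ord_343(307)).
Cycle lengths of π_307 on ℤ/343ℤ: [98, 98, 98, 14, 14, 14, 2, 2, 2, 1]; 10 cycles in total.
343 − 10 = 333 transpositions; sign(π) = (−1)^333 = -1.
Check: (307/343) = -1 by Zolotarev.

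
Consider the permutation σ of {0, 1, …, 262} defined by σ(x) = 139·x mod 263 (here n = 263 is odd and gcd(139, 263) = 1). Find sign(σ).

Trace 47: π^k(47) = [47, 221, 211, 136, 231, 23, 41] for k=0..6.
The orbit structure of x ↦ 139x mod 263: 2 orbits of sizes [262, 1].
sign(π) = (−1)^{n − #cycles} = (−1)^{263−2} = (−1)^261 = -1.
The Jacobi symbol (139|263) = -1 (Zolotarev) agrees.

-1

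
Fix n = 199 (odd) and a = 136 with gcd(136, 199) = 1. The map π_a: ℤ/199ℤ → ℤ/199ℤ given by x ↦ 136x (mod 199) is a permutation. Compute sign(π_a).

Trace 63: π^k(63) = [63, 11, 103, 78, 61, 137, 125] for k=0..6.
Decompose π into cycles: lengths [22, 22, 22, 22, 22, 22, 22, 22, 22, 1] (10 cycles, including the fixed point 0).
sign(π) = (−1)^{n − #cycles} = (−1)^{199−10} = (−1)^189 = -1.
Via Zolotarev, sign(π_{136}) = (136|199) = -1.

-1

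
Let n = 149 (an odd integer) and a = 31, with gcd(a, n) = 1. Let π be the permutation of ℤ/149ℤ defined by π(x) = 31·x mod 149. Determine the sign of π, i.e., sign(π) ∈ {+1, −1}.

Orbit of 31 under x↦31x: [31, 67, 140, 19, 142, 81, 127]… (length divides ord_149(31)).
5 cycles of lengths [37, 37, 37, 37, 1].
sign(π) = (−1)^{n − #cycles} = (−1)^{149−5} = (−1)^144 = +1.
(31|149)_J = +1 (Zolotarev's lemma cross-check).

+1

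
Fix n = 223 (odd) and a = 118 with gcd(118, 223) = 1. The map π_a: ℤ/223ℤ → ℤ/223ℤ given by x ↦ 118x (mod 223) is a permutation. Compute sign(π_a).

-1

Start at x=4: 4 → 26 → 169 → 95 → 60 → 167 → 82 → … (one orbit).
The orbit structure of x ↦ 118x mod 223: 4 orbits of sizes [74, 74, 74, 1].
223 − 4 = 219 transpositions; sign(π) = (−1)^219 = -1.
Check: (118/223) = -1 by Zolotarev.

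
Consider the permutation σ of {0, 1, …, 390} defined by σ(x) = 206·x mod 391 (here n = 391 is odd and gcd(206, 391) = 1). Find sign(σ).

Start at x=1: 1 → 206 → 208 → 229 → 254 → 321 → 47 → … (one orbit).
Cycle type of π: 8×46 + 2×11 + 1; total 58 cycles.
n − c = 391 − 58 = 333; sign = (−1)^333 = -1.
The Jacobi symbol (206|391) = -1 (Zolotarev) agrees.

-1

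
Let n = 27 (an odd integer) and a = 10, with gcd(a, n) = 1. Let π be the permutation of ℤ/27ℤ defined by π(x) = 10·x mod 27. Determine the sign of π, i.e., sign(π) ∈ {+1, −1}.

Trace 10: π^k(10) = [10, 19, 1] for k=0..2.
Cycle type of π: 3×6 + 1×9; total 15 cycles.
n − c = 27 − 15 = 12; sign = (−1)^12 = +1.
Check: (10/27) = +1 by Zolotarev.

+1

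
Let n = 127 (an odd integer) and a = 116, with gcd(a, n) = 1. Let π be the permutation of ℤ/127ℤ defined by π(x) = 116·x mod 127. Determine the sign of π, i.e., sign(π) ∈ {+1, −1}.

Orbit of 15 under x↦116x: [15, 89, 37, 101, 32, 29, 62]… (length divides ord_127(116)).
Cycle lengths of π_116 on ℤ/127ℤ: [126, 1]; 2 cycles in total.
127 − 2 = 125 transpositions; sign(π) = (−1)^125 = -1.

-1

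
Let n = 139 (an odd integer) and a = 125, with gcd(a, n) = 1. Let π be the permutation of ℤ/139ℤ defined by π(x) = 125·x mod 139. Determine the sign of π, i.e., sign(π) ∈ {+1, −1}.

+1

Trace 112: π^k(112) = [112, 100, 129, 1, 125, 57, 36] for k=0..6.
Cycle type of π: 23×6 + 1; total 7 cycles.
With 7 cycles on 139 points, sign = (−1)^{139−7} = +1.
The Jacobi symbol (125|139) = +1 (Zolotarev) agrees.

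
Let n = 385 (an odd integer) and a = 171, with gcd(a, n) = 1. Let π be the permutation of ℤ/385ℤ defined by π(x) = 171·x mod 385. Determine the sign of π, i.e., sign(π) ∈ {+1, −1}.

+1

Orbit of 131 under x↦171x: [131, 71, 206, 191, 321, 221, 61]… (length divides ord_385(171)).
The orbit structure of x ↦ 171x mod 385: 25 orbits of sizes [30, 30, 30, 30, 30, 30, 30, 30, 30, 30, 10, 10, 10, 10, 10, 6, 6, 6, 6, 6, 1, 1, 1, 1, 1].
Σ(ℓ_i−1) = 385−25 = 360; sign = (−1)^360 = +1.
Via Zolotarev, sign(π_{171}) = (171|385) = +1.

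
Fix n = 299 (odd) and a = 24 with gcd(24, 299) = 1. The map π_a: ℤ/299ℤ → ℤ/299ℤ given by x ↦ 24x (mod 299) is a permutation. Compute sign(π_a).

-1

Start at x=254: 254 → 116 → 93 → 139 → 47 → 231 → 162 → … (one orbit).
The orbit structure of x ↦ 24x mod 299: 46 orbits of sizes [12, 12, 12, 12, 12, 12, 12, 12, 12, 12, 12, 12, 12, 12, 12, 12, 12, 12, 12, 12, 12, 12, 12, 1, 1, 1, 1, 1, 1, 1, 1, 1, 1, 1, 1, 1, 1, 1, 1, 1, 1, 1, 1, 1, 1, 1].
Σ(ℓ_i−1) = 299−46 = 253; sign = (−1)^253 = -1.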